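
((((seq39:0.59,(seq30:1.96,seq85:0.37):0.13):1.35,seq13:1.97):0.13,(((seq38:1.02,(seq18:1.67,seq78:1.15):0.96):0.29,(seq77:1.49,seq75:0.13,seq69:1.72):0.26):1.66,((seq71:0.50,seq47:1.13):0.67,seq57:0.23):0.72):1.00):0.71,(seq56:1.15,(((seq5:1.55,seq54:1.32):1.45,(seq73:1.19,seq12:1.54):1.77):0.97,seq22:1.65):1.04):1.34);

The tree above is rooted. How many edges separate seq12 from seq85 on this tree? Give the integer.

The MRCA of seq12 and seq85 is the root of the tree.
From seq12 up to that node: 5 branches. From seq85 up to the same node: 5 branches. Total: 5 + 5 = 10.

10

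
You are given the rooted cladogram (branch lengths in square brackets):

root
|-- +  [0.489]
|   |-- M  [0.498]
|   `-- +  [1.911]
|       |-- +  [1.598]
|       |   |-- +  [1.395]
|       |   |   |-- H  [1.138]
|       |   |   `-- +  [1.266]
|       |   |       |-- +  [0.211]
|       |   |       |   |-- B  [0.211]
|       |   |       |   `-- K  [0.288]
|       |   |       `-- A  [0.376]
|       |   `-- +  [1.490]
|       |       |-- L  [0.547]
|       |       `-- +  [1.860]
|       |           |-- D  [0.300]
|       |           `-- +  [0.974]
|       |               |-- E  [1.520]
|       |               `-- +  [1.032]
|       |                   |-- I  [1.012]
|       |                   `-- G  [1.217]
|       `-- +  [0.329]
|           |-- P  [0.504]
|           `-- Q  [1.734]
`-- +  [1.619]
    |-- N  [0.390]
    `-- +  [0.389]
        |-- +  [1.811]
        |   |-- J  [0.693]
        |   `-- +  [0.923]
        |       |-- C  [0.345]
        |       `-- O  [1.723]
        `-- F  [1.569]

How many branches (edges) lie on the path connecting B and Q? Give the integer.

7

The MRCA of B and Q is the node subtending (((H,((B,K),A)),(L,(D,(E,(I,G))))),(P,Q)).
From B up to that node: 5 branches. From Q up to the same node: 2 branches. Total: 5 + 2 = 7.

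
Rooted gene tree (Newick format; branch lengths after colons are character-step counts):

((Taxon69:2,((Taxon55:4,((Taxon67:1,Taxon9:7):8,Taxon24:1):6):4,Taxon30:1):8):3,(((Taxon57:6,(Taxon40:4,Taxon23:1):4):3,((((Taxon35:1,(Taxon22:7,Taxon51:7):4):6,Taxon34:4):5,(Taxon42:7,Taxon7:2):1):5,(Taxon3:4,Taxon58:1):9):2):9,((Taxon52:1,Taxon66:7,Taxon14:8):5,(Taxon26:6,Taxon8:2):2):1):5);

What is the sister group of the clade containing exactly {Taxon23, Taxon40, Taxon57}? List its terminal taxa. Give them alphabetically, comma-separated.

Taxon22, Taxon3, Taxon34, Taxon35, Taxon42, Taxon51, Taxon58, Taxon7

The clade containing exactly {Taxon23, Taxon40, Taxon57} attaches to the tree at the node subtending ((Taxon57,(Taxon40,Taxon23)),((((Taxon35,(Taxon22,Taxon51)),Taxon34),(Taxon42,Taxon7)),(Taxon3,Taxon58))).
The other lineage descending from that same node — the sister group — is ((((Taxon35,(Taxon22,Taxon51)),Taxon34),(Taxon42,Taxon7)),(Taxon3,Taxon58)); its 8 tips in alphabetical order are the answer.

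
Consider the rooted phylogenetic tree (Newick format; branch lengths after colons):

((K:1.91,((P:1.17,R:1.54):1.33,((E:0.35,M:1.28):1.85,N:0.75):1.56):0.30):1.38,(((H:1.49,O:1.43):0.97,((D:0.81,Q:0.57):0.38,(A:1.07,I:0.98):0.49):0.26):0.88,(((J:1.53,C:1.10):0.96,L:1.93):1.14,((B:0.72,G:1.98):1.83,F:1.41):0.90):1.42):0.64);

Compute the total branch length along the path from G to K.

The path runs G → … → MRCA → … → K; the MRCA is the root of the tree.
Branch lengths along that path: 1.98 + 1.83 + 0.90 + 1.42 + 0.64 + 1.38 + 1.91 = 10.06.

10.06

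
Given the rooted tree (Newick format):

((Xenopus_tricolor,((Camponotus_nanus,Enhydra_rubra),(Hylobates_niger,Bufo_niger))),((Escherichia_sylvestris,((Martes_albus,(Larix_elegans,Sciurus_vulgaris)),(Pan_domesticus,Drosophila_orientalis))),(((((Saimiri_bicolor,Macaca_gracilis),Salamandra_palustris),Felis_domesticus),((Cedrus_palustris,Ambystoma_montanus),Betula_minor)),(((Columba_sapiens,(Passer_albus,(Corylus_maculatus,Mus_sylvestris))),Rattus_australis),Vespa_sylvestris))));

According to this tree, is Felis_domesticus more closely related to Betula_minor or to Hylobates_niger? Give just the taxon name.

Betula_minor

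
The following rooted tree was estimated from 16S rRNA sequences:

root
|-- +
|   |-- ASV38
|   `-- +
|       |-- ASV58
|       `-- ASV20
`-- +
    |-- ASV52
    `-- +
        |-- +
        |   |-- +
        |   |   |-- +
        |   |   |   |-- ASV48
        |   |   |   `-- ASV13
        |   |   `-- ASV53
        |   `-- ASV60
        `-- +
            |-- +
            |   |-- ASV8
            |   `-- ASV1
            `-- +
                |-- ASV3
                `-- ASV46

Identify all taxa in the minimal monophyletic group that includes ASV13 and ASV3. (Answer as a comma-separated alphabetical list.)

ASV1, ASV13, ASV3, ASV46, ASV48, ASV53, ASV60, ASV8

Tracing ASV13: it sits inside (ASV48,ASV13).
Tracing ASV3: it sits inside (ASV3,ASV46).
The smallest clade enclosing both is ((((ASV48,ASV13),ASV53),ASV60),((ASV8,ASV1),(ASV3,ASV46))); the answer is its 8 terminal taxa in alphabetical order.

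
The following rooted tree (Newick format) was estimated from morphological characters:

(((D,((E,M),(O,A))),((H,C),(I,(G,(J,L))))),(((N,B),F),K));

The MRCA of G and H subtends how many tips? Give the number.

The MRCA of G and H is the node subtending ((H,C),(I,(G,(J,L)))).
That clade contains 6 terminal taxa: C, G, H, I, J, L.

6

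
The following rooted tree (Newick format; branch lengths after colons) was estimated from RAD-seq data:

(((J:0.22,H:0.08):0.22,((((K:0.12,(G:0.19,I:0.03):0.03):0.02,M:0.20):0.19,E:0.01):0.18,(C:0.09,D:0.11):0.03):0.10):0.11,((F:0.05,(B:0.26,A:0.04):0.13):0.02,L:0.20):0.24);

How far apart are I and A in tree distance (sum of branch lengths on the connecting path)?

1.09

The path runs I → … → MRCA → … → A; the MRCA is the root of the tree.
Branch lengths along that path: 0.03 + 0.03 + 0.02 + 0.19 + 0.18 + 0.10 + 0.11 + 0.24 + 0.02 + 0.13 + 0.04 = 1.09.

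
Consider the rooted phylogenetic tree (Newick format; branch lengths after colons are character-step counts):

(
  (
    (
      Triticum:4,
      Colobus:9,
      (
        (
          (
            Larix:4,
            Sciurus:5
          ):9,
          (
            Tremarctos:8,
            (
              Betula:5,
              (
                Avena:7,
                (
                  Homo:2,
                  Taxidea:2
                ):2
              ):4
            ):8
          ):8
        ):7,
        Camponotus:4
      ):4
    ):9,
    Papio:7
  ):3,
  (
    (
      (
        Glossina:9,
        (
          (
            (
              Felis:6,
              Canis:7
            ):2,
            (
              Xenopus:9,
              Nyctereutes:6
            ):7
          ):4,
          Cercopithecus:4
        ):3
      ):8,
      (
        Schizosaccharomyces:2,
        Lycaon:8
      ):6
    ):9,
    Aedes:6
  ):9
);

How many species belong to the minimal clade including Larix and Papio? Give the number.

The MRCA of Larix and Papio is the node subtending ((Triticum,Colobus,(((Larix,Sciurus),(Tremarctos,(Betula,(Avena,(Homo,Taxidea))))),Camponotus)),Papio).
That clade contains 11 terminal taxa: Avena, Betula, Camponotus, Colobus, Homo, Larix, Papio, Sciurus, Taxidea, Tremarctos, Triticum.

11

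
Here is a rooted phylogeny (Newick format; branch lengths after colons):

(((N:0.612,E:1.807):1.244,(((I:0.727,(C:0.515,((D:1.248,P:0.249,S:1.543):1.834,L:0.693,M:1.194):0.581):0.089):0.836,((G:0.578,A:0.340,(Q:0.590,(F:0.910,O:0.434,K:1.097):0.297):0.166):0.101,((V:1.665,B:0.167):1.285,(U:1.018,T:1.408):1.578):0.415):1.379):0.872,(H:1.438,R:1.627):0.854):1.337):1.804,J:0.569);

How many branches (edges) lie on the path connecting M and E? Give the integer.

The MRCA of M and E is the node subtending ((N,E),(((I,(C,((D,P,S),L,M))),((G,A,(Q,(F,O,K))),((V,B),(U,T)))),(H,R))).
From M up to that node: 6 branches. From E up to the same node: 2 branches. Total: 6 + 2 = 8.

8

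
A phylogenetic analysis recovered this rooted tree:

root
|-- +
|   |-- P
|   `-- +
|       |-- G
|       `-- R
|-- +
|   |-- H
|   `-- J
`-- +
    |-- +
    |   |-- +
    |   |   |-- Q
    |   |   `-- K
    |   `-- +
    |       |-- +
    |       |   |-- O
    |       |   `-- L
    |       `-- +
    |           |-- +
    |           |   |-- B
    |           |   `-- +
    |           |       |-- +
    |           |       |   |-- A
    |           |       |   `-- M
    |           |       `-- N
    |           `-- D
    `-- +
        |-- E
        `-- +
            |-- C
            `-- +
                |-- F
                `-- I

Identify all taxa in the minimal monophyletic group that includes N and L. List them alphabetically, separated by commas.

Tracing N: it sits inside ((A,M),N).
Tracing L: it sits inside (O,L).
The smallest clade enclosing both is ((O,L),((B,((A,M),N)),D)); the answer is its 7 terminal taxa in alphabetical order.

A, B, D, L, M, N, O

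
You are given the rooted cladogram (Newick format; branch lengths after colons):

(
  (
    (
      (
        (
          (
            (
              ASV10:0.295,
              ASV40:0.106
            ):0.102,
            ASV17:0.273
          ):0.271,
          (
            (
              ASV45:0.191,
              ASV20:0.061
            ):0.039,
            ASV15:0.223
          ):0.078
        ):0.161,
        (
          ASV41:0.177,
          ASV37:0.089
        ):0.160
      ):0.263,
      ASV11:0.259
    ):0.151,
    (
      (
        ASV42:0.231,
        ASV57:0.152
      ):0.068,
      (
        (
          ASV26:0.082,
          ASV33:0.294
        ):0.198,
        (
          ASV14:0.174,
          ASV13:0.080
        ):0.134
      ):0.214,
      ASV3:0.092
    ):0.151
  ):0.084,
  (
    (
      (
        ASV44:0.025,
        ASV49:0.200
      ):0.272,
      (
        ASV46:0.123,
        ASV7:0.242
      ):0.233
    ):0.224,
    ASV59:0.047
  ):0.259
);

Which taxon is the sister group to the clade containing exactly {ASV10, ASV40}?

The clade containing exactly {ASV10, ASV40} attaches to the tree at the node subtending ((ASV10,ASV40),ASV17).
The other lineage descending from that same node — the sister group — is the single tip ASV17.

ASV17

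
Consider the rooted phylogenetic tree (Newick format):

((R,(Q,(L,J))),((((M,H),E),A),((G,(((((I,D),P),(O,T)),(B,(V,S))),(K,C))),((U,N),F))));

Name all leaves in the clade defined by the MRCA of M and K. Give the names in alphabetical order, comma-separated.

Tracing M: it sits inside (M,H).
Tracing K: it sits inside (K,C).
The smallest clade enclosing both is ((((M,H),E),A),((G,(((((I,D),P),(O,T)),(B,(V,S))),(K,C))),((U,N),F))); the answer is its 18 terminal taxa in alphabetical order.

A, B, C, D, E, F, G, H, I, K, M, N, O, P, S, T, U, V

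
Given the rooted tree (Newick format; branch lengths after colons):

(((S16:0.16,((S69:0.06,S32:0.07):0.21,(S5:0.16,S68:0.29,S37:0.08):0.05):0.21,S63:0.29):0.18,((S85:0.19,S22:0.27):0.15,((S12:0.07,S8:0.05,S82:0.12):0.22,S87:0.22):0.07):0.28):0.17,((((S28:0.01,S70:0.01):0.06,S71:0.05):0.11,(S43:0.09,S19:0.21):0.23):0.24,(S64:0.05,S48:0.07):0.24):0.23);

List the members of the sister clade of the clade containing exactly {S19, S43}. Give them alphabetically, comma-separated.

S28, S70, S71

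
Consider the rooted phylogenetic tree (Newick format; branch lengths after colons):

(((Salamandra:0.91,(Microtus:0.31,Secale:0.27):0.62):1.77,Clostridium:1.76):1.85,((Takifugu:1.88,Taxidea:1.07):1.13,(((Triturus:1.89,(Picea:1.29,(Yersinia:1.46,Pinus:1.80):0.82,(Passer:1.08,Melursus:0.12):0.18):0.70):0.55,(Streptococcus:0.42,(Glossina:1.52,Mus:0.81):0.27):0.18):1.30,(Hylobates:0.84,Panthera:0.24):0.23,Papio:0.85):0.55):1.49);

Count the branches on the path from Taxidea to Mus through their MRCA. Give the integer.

The MRCA of Taxidea and Mus is the node subtending ((Takifugu,Taxidea),(((Triturus,(Picea,(Yersinia,Pinus),(Passer,Melursus))),(Streptococcus,(Glossina,Mus))),(Hylobates,Panthera),Papio)).
From Taxidea up to that node: 2 branches. From Mus up to the same node: 5 branches. Total: 2 + 5 = 7.

7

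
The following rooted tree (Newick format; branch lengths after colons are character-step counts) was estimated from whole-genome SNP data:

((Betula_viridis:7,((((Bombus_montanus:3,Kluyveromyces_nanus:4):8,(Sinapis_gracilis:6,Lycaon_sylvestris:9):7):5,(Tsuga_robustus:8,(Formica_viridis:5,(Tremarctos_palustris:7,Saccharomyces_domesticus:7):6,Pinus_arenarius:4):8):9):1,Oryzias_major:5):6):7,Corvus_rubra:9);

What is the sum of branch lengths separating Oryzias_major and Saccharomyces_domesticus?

The path runs Oryzias_major → … → MRCA → … → Saccharomyces_domesticus; the MRCA is the node subtending ((((Bombus_montanus,Kluyveromyces_nanus),(Sinapis_gracilis,Lycaon_sylvestris)),(Tsuga_robustus,(Formica_viridis,(Tremarctos_palustris,Saccharomyces_domesticus),Pinus_arenarius))),Oryzias_major).
Branch lengths along that path: 5 + 1 + 9 + 8 + 6 + 7 = 36.

36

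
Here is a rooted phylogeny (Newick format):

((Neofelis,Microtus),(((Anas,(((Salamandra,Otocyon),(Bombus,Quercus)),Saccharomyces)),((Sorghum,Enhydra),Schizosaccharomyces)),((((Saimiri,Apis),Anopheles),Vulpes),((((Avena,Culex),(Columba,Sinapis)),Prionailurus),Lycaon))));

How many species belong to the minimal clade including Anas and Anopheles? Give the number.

The MRCA of Anas and Anopheles is the node subtending (((Anas,(((Salamandra,Otocyon),(Bombus,Quercus)),Saccharomyces)),((Sorghum,Enhydra),Schizosaccharomyces)),((((Saimiri,Apis),Anopheles),Vulpes),((((Avena,Culex),(Columba,Sinapis)),Prionailurus),Lycaon))).
That clade contains 19 terminal taxa: Anas, Anopheles, Apis, Avena, Bombus, Columba, Culex, Enhydra, Lycaon, Otocyon, Prionailurus, Quercus, Saccharomyces, Saimiri, Salamandra, Schizosaccharomyces, Sinapis, Sorghum, Vulpes.

19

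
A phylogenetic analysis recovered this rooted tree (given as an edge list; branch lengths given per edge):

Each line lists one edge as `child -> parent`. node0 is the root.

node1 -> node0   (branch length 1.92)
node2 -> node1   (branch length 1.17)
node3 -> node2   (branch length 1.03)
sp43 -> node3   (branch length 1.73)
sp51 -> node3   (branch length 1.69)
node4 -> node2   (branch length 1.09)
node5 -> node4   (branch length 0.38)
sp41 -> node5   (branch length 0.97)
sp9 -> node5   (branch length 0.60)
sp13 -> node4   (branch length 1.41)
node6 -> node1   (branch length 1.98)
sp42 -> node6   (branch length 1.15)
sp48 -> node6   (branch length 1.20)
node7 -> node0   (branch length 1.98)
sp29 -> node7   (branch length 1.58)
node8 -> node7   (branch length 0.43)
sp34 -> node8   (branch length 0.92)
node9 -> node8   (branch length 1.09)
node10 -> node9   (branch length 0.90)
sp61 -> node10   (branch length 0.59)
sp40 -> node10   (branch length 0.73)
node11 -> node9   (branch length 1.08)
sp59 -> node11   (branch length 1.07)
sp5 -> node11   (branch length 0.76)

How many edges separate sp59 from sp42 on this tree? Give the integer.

8

The MRCA of sp59 and sp42 is the root of the tree.
From sp59 up to that node: 5 branches. From sp42 up to the same node: 3 branches. Total: 5 + 3 = 8.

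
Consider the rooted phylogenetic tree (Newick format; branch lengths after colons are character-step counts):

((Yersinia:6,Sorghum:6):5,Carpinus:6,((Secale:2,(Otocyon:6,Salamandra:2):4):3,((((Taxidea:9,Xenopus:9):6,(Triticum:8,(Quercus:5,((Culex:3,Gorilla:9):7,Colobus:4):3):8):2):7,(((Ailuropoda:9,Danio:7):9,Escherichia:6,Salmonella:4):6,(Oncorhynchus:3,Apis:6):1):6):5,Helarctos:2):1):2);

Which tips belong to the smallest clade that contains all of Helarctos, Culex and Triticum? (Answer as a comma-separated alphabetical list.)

Ailuropoda, Apis, Colobus, Culex, Danio, Escherichia, Gorilla, Helarctos, Oncorhynchus, Quercus, Salmonella, Taxidea, Triticum, Xenopus

Tracing Helarctos: it sits inside ((((Taxidea,Xenopus),(Triticum,(Quercus,((Culex,Gorilla),Colobus)))),(((Ailuropoda,Danio),Escherichia,Salmonella),(Oncorhynchus,Apis))),Helarctos).
Tracing Culex: it sits inside (Culex,Gorilla).
Tracing Triticum: it sits inside (Triticum,(Quercus,((Culex,Gorilla),Colobus))).
The smallest clade enclosing all 3 is ((((Taxidea,Xenopus),(Triticum,(Quercus,((Culex,Gorilla),Colobus)))),(((Ailuropoda,Danio),Escherichia,Salmonella),(Oncorhynchus,Apis))),Helarctos); the answer is its 14 terminal taxa in alphabetical order.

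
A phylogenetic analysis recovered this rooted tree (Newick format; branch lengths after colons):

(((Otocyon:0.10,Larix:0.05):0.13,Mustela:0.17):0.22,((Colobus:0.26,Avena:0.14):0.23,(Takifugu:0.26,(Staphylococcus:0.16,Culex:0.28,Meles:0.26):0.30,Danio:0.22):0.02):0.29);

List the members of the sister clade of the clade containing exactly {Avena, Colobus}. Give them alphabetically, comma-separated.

Culex, Danio, Meles, Staphylococcus, Takifugu

The clade containing exactly {Avena, Colobus} attaches to the tree at the node subtending ((Colobus,Avena),(Takifugu,(Staphylococcus,Culex,Meles),Danio)).
The other lineage descending from that same node — the sister group — is (Takifugu,(Staphylococcus,Culex,Meles),Danio); its 5 tips in alphabetical order are the answer.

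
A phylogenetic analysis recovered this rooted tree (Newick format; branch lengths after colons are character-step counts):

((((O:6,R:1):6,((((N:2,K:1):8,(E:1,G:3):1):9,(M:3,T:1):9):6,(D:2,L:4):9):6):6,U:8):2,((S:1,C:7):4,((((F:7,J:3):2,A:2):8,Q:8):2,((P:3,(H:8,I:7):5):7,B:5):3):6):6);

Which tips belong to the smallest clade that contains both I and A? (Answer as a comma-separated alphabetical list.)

Tracing I: it sits inside (H,I).
Tracing A: it sits inside ((F,J),A).
The smallest clade enclosing both is ((((F,J),A),Q),((P,(H,I)),B)); the answer is its 8 terminal taxa in alphabetical order.

A, B, F, H, I, J, P, Q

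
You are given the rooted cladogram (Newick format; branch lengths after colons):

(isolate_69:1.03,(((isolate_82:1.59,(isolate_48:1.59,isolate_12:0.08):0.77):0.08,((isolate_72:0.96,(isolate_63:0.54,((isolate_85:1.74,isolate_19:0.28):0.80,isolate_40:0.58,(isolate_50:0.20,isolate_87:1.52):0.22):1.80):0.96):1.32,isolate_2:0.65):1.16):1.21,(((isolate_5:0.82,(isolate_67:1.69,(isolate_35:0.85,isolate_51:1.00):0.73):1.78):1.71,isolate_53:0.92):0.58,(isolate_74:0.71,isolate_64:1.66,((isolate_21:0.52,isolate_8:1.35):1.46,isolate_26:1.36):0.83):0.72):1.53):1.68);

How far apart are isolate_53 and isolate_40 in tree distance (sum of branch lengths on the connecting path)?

10.06

The path runs isolate_53 → … → MRCA → … → isolate_40; the MRCA is the node subtending (((isolate_82,(isolate_48,isolate_12)),((isolate_72,(isolate_63,((isolate_85,isolate_19),isolate_40,(isolate_50,isolate_87)))),isolate_2)),(((isolate_5,(isolate_67,(isolate_35,isolate_51))),isolate_53),(isolate_74,isolate_64,((isolate_21,isolate_8),isolate_26)))).
Branch lengths along that path: 0.92 + 0.58 + 1.53 + 1.21 + 1.16 + 1.32 + 0.96 + 1.80 + 0.58 = 10.06.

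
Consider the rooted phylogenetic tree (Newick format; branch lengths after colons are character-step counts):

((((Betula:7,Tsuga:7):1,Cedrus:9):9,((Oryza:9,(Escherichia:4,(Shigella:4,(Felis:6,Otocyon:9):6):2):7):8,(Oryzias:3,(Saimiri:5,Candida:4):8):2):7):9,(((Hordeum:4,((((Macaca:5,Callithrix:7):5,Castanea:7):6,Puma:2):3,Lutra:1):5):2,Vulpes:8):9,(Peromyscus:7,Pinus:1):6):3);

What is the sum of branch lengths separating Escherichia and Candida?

The path runs Escherichia → … → MRCA → … → Candida; the MRCA is the node subtending ((Oryza,(Escherichia,(Shigella,(Felis,Otocyon)))),(Oryzias,(Saimiri,Candida))).
Branch lengths along that path: 4 + 7 + 8 + 2 + 8 + 4 = 33.

33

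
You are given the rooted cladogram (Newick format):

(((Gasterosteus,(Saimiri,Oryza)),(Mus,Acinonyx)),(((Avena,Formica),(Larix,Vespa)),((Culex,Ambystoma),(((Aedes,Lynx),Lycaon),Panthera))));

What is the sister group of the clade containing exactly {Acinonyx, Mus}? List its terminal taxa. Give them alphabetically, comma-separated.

Gasterosteus, Oryza, Saimiri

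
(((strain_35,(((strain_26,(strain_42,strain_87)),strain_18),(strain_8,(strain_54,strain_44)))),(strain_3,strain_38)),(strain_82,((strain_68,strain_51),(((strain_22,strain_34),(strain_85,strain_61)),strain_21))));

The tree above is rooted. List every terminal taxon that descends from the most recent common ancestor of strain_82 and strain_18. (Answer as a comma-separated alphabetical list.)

Tracing strain_82: it sits inside (strain_82,((strain_68,strain_51),(((strain_22,strain_34),(strain_85,strain_61)),strain_21))).
Tracing strain_18: it sits inside ((strain_26,(strain_42,strain_87)),strain_18).
The smallest clade enclosing both is the whole tree (their MRCA is the root), so the answer is all 18 tips in alphabetical order.

strain_18, strain_21, strain_22, strain_26, strain_3, strain_34, strain_35, strain_38, strain_42, strain_44, strain_51, strain_54, strain_61, strain_68, strain_8, strain_82, strain_85, strain_87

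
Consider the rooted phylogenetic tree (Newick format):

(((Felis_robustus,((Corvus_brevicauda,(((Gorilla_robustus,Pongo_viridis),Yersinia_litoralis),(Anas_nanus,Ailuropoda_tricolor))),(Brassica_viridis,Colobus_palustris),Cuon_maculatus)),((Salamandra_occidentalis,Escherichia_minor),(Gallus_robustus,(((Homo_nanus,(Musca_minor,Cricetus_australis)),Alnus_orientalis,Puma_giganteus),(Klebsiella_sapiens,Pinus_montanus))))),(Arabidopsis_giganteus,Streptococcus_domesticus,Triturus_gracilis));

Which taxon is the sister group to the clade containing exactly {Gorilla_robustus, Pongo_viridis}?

Yersinia_litoralis

The clade containing exactly {Gorilla_robustus, Pongo_viridis} attaches to the tree at the node subtending ((Gorilla_robustus,Pongo_viridis),Yersinia_litoralis).
The other lineage descending from that same node — the sister group — is the single tip Yersinia_litoralis.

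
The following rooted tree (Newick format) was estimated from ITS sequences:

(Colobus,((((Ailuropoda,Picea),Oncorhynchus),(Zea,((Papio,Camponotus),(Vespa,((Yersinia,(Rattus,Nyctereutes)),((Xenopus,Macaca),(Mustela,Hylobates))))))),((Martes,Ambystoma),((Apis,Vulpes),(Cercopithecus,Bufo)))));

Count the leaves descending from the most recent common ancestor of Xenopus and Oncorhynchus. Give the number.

The MRCA of Xenopus and Oncorhynchus is the node subtending (((Ailuropoda,Picea),Oncorhynchus),(Zea,((Papio,Camponotus),(Vespa,((Yersinia,(Rattus,Nyctereutes)),((Xenopus,Macaca),(Mustela,Hylobates))))))).
That clade contains 14 terminal taxa: Ailuropoda, Camponotus, Hylobates, Macaca, Mustela, Nyctereutes, Oncorhynchus, Papio, Picea, Rattus, Vespa, Xenopus, Yersinia, Zea.

14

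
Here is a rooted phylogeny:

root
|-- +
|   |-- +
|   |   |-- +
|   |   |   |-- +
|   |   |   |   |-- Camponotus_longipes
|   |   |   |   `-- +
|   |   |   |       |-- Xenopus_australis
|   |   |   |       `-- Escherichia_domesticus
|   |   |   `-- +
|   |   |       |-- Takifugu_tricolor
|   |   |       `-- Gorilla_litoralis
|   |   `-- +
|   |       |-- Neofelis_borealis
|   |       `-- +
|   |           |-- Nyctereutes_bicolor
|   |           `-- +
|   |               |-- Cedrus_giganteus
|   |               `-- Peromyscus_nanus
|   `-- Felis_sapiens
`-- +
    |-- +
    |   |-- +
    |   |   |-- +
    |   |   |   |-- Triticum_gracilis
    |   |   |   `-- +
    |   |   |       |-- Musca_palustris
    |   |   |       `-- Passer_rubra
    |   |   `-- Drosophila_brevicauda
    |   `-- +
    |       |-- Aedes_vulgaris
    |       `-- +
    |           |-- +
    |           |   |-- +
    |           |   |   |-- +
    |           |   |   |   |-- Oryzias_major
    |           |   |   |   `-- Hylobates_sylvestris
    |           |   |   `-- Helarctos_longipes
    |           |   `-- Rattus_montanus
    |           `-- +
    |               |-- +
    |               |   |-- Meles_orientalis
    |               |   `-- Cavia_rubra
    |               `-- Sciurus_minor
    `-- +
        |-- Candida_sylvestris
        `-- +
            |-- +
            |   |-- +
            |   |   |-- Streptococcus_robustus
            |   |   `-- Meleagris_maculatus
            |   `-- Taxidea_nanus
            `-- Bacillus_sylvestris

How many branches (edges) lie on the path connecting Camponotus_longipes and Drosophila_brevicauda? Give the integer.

9

The MRCA of Camponotus_longipes and Drosophila_brevicauda is the root of the tree.
From Camponotus_longipes up to that node: 5 branches. From Drosophila_brevicauda up to the same node: 4 branches. Total: 5 + 4 = 9.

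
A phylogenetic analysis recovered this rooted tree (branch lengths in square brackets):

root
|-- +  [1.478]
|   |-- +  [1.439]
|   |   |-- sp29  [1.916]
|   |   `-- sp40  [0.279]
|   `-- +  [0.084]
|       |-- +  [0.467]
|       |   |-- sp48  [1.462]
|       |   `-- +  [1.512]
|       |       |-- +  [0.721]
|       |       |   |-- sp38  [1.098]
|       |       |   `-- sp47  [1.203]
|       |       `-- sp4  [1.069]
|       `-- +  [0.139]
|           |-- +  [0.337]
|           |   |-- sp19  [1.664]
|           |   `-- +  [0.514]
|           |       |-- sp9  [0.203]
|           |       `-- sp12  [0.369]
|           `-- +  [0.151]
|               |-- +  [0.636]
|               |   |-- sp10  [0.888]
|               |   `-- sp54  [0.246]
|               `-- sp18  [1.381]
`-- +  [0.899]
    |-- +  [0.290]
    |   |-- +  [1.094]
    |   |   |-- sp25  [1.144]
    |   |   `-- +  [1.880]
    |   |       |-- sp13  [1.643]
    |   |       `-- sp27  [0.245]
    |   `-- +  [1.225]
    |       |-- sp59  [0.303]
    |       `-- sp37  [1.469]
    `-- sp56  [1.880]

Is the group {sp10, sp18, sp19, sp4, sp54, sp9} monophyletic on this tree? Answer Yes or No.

The MRCA of the listed taxa subtends ((sp48,((sp38,sp47),sp4)),((sp19,(sp9,sp12)),((sp10,sp54),sp18))).
That clade also contains sp12, sp38, sp47, sp48, which are not in the proposed group, so the group is not monophyletic.

No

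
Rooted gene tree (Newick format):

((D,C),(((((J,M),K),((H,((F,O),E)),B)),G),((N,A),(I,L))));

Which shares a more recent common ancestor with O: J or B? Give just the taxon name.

B

The MRCA of O and B subtends ((H,((F,O),E)),B) (5 taxa).
The MRCA of O and J subtends (((J,M),K),((H,((F,O),E)),B)) (8 taxa).
The first is nested inside the second, so O shares a more recent common ancestor with B.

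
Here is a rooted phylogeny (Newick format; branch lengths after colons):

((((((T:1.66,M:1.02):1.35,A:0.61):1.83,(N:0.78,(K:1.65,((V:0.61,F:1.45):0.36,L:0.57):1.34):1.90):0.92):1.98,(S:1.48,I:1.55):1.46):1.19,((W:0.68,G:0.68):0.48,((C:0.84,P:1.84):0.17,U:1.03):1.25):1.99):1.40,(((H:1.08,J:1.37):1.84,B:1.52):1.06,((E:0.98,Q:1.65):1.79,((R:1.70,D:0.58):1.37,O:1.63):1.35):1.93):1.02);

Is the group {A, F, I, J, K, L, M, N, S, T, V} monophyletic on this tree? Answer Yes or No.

The MRCA of the listed taxa is the root, so the smallest clade containing them is the whole tree.
That clade also contains B, C, D, E, G, H, O, P, Q, R, U, W, which are not in the proposed group, so the group is not monophyletic.

No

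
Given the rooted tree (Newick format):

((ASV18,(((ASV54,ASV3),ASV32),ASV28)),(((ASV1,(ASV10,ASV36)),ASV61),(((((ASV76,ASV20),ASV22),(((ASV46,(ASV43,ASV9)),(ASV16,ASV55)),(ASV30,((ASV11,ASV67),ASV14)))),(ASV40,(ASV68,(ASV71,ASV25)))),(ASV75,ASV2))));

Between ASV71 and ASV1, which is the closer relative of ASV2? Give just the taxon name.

The MRCA of ASV2 and ASV71 subtends (((((ASV76,ASV20),ASV22),(((ASV46,(ASV43,ASV9)),(ASV16,ASV55)),(ASV30,((ASV11,ASV67),ASV14)))),(ASV40,(ASV68,(ASV71,ASV25)))),(ASV75,ASV2)) (18 taxa).
The MRCA of ASV2 and ASV1 subtends (((ASV1,(ASV10,ASV36)),ASV61),(((((ASV76,ASV20),ASV22),(((ASV46,(ASV43,ASV9)),(ASV16,ASV55)),(ASV30,((ASV11,ASV67),ASV14)))),(ASV40,(ASV68,(ASV71,ASV25)))),(ASV75,ASV2))) (22 taxa).
The first is nested inside the second, so ASV2 shares a more recent common ancestor with ASV71.

ASV71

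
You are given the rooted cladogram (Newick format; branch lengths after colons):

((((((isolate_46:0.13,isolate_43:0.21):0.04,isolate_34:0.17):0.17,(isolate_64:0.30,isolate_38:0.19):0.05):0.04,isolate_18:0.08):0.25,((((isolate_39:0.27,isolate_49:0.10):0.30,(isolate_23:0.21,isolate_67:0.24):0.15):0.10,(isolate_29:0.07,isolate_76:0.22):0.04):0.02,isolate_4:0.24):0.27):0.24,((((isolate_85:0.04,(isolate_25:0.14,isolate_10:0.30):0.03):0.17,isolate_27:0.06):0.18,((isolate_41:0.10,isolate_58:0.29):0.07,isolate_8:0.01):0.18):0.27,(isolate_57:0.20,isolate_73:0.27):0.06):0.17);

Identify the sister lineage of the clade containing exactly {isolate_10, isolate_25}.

The clade containing exactly {isolate_10, isolate_25} attaches to the tree at the node subtending (isolate_85,(isolate_25,isolate_10)).
The other lineage descending from that same node — the sister group — is the single tip isolate_85.

isolate_85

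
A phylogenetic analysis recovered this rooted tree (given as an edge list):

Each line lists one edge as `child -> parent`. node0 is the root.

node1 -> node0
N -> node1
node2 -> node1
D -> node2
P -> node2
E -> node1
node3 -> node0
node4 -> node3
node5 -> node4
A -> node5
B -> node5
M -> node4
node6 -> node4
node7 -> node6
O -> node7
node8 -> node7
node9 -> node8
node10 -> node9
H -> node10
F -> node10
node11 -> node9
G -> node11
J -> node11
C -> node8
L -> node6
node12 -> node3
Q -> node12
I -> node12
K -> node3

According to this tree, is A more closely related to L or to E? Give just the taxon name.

The MRCA of A and L subtends ((A,B),M,((O,(((H,F),(G,J)),C)),L)) (10 taxa).
The MRCA of A and E is the root, subtending the entire tree (17 taxa).
The first is nested inside the second, so A shares a more recent common ancestor with L.

L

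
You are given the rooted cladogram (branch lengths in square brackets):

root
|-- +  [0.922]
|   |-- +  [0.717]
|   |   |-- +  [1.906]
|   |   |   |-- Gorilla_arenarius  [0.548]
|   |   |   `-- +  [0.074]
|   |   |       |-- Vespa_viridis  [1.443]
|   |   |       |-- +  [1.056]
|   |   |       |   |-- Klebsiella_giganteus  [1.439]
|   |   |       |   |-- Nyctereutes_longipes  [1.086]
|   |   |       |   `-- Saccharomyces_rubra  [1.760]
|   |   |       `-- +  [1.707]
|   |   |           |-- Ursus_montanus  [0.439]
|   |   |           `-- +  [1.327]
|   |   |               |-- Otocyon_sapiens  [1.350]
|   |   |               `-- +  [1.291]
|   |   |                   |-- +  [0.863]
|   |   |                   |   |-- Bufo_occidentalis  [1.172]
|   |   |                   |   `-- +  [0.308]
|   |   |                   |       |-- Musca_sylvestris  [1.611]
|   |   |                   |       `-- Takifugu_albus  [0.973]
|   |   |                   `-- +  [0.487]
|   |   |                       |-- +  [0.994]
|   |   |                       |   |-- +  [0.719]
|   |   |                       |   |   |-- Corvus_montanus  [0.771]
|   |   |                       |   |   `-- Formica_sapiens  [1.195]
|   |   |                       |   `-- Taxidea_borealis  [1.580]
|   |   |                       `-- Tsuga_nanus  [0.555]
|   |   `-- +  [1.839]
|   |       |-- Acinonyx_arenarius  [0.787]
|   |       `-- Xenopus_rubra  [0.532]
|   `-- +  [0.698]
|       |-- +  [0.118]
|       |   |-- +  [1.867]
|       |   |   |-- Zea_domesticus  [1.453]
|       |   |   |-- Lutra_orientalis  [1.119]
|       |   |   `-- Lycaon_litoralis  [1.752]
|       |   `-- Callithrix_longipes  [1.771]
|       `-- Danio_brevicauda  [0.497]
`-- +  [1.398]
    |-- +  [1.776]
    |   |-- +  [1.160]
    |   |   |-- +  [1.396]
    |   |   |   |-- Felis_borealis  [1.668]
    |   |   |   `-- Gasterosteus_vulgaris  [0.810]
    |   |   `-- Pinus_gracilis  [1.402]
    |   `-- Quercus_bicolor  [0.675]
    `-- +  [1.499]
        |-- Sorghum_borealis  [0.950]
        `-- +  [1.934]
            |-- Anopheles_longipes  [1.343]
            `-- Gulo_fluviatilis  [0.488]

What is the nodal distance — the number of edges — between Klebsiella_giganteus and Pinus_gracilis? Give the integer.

The MRCA of Klebsiella_giganteus and Pinus_gracilis is the root of the tree.
From Klebsiella_giganteus up to that node: 6 branches. From Pinus_gracilis up to the same node: 4 branches. Total: 6 + 4 = 10.

10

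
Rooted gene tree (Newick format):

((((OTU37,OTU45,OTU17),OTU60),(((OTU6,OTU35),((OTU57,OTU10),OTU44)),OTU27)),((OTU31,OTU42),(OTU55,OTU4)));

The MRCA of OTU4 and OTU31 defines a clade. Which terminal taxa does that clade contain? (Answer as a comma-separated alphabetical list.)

OTU31, OTU4, OTU42, OTU55

Tracing OTU4: it sits inside (OTU55,OTU4).
Tracing OTU31: it sits inside (OTU31,OTU42).
The smallest clade enclosing both is ((OTU31,OTU42),(OTU55,OTU4)); the answer is its 4 terminal taxa in alphabetical order.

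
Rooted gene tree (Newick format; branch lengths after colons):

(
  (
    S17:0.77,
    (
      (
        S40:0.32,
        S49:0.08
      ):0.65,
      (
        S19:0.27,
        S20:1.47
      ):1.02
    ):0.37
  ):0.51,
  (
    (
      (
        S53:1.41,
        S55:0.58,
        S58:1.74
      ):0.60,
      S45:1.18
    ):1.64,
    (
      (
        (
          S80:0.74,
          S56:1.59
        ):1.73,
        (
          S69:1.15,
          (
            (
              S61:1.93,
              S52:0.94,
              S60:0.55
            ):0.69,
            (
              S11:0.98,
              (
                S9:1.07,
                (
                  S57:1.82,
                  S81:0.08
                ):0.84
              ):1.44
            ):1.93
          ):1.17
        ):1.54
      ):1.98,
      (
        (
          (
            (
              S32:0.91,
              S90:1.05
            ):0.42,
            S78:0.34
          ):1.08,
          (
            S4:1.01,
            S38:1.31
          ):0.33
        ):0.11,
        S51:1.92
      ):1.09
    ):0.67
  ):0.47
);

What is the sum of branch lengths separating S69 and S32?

The path runs S69 → … → MRCA → … → S32; the MRCA is the node subtending (((S80,S56),(S69,((S61,S52,S60),(S11,(S9,(S57,S81)))))),((((S32,S90),S78),(S4,S38)),S51)).
Branch lengths along that path: 1.15 + 1.54 + 1.98 + 1.09 + 0.11 + 1.08 + 0.42 + 0.91 = 8.28.

8.28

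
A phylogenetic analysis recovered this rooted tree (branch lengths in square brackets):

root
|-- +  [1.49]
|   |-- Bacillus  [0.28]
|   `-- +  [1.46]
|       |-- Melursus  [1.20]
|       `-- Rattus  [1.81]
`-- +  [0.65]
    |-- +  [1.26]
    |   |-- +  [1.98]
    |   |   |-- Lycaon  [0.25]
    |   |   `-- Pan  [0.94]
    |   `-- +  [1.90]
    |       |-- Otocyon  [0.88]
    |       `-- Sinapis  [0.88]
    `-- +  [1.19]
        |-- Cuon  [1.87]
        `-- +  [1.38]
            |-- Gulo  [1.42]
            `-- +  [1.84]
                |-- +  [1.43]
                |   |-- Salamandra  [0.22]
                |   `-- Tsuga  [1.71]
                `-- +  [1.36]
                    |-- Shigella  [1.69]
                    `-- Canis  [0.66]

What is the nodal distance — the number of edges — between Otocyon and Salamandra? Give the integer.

8

The MRCA of Otocyon and Salamandra is the node subtending (((Lycaon,Pan),(Otocyon,Sinapis)),(Cuon,(Gulo,((Salamandra,Tsuga),(Shigella,Canis))))).
From Otocyon up to that node: 3 branches. From Salamandra up to the same node: 5 branches. Total: 3 + 5 = 8.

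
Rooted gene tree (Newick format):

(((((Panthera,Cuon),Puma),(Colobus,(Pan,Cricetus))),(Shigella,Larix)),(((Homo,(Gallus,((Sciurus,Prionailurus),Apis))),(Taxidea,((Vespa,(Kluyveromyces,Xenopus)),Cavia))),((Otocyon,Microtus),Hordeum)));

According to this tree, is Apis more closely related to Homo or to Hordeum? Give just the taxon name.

The MRCA of Apis and Homo subtends (Homo,(Gallus,((Sciurus,Prionailurus),Apis))) (5 taxa).
The MRCA of Apis and Hordeum subtends (((Homo,(Gallus,((Sciurus,Prionailurus),Apis))),(Taxidea,((Vespa,(Kluyveromyces,Xenopus)),Cavia))),((Otocyon,Microtus),Hordeum)) (13 taxa).
The first is nested inside the second, so Apis shares a more recent common ancestor with Homo.

Homo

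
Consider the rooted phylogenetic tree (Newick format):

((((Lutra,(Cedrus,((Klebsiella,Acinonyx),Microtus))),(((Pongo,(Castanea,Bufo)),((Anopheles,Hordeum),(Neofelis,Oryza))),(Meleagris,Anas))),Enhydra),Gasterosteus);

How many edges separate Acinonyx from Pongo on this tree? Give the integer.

The MRCA of Acinonyx and Pongo is the node subtending ((Lutra,(Cedrus,((Klebsiella,Acinonyx),Microtus))),(((Pongo,(Castanea,Bufo)),((Anopheles,Hordeum),(Neofelis,Oryza))),(Meleagris,Anas))).
From Acinonyx up to that node: 5 branches. From Pongo up to the same node: 4 branches. Total: 5 + 4 = 9.

9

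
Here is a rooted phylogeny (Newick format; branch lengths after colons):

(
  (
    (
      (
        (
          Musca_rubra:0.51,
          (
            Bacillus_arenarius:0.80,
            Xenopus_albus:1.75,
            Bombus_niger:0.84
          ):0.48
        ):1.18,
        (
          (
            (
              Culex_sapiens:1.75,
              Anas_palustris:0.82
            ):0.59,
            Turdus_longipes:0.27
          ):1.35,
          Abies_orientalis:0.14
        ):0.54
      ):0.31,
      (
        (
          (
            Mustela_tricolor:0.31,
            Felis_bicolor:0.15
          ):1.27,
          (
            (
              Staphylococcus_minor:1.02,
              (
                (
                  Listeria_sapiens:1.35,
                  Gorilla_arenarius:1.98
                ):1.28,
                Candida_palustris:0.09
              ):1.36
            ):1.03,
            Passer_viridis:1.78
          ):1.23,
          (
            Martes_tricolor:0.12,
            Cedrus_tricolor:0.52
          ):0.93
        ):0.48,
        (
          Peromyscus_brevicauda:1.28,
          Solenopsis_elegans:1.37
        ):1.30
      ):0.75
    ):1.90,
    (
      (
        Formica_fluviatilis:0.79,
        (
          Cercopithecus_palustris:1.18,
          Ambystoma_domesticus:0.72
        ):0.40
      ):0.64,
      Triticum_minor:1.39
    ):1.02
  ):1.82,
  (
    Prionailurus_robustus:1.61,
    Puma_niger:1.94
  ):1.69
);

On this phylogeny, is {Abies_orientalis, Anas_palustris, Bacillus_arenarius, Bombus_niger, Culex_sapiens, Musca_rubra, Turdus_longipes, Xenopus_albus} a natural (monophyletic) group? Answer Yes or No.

Yes

The most recent common ancestor of these taxa subtends ((Musca_rubra,(Bacillus_arenarius,Xenopus_albus,Bombus_niger)),(((Culex_sapiens,Anas_palustris),Turdus_longipes),Abies_orientalis)).
That clade has exactly 8 tips — every listed taxon and nothing else — so the group is monophyletic.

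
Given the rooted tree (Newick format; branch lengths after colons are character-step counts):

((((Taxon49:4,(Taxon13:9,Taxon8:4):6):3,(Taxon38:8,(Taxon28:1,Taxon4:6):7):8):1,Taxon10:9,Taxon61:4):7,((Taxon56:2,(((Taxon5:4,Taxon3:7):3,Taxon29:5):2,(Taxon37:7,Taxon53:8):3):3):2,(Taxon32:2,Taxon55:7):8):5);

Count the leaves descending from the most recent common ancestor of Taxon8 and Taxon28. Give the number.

The MRCA of Taxon8 and Taxon28 is the node subtending ((Taxon49,(Taxon13,Taxon8)),(Taxon38,(Taxon28,Taxon4))).
That clade contains 6 terminal taxa: Taxon13, Taxon28, Taxon38, Taxon4, Taxon49, Taxon8.

6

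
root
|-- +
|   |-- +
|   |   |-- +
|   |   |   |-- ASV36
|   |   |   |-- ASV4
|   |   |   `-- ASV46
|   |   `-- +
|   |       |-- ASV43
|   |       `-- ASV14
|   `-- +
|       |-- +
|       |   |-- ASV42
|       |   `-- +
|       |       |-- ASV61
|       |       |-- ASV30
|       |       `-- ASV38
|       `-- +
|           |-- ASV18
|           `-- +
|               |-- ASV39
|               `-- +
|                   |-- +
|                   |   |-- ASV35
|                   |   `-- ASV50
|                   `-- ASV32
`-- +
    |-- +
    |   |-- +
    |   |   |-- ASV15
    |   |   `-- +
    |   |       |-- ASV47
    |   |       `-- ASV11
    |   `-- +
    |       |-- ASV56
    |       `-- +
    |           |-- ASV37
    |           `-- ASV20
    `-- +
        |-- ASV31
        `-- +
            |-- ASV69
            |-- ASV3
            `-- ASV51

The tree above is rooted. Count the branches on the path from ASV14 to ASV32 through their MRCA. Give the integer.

The MRCA of ASV14 and ASV32 is the node subtending (((ASV36,ASV4,ASV46),(ASV43,ASV14)),((ASV42,(ASV61,ASV30,ASV38)),(ASV18,(ASV39,((ASV35,ASV50),ASV32))))).
From ASV14 up to that node: 3 branches. From ASV32 up to the same node: 5 branches. Total: 3 + 5 = 8.

8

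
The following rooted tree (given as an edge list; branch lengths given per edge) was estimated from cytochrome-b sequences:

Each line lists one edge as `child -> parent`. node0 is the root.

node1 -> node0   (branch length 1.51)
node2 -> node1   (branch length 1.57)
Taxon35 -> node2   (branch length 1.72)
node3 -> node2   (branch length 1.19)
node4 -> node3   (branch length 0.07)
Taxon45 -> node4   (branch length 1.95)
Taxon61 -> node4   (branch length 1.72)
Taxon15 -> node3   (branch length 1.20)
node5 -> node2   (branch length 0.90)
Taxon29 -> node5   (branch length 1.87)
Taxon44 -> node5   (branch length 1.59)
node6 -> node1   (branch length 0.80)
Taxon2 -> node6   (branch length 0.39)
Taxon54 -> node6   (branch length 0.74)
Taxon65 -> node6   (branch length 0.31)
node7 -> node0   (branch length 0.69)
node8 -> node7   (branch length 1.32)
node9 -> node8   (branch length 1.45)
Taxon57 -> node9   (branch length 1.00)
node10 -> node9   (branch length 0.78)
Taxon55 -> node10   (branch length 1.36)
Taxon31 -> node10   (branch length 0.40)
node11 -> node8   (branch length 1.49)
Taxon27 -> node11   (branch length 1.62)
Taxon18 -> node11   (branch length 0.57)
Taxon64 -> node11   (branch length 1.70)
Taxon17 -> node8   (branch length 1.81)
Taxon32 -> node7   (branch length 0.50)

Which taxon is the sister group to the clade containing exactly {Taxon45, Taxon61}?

The clade containing exactly {Taxon45, Taxon61} attaches to the tree at the node subtending ((Taxon45,Taxon61),Taxon15).
The other lineage descending from that same node — the sister group — is the single tip Taxon15.

Taxon15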